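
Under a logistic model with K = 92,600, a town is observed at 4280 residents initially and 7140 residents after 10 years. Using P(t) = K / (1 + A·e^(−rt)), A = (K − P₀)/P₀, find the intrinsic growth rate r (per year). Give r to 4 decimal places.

r ≈ 0.0545 per year

A = (92600 − 4280)/4280 = 20.63551
7140 = 92600/(1 + 20.63551·e^(−r·10)) → e^(−10r) = (12.96919 − 1)/20.63551 = 0.580029
r = −ln(0.580029)/10 = 0.54468/10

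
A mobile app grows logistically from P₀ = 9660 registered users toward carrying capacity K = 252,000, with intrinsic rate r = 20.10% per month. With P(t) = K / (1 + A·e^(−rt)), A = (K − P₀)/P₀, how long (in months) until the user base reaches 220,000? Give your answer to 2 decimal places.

t ≈ 25.62 months

A = (252000 − 9660)/9660 = 25.08696
220000 = 252000/(1 + 25.08696·e^(−0.201t)) → 1 + 25.08696·e^(−0.201t) = 1.14545
e^(−0.201t) = 0.005798 → t = ln(172.47283)/0.201 = 5.15024/0.201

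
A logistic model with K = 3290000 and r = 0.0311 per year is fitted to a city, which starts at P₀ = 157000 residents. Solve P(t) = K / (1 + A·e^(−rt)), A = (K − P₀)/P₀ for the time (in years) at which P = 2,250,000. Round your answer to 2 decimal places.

t ≈ 121.07 years

A = (3290000 − 157000)/157000 = 19.95541
2250000 = 3290000/(1 + 19.95541·e^(−0.0311t)) → 1 + 19.95541·e^(−0.0311t) = 1.46222
e^(−0.0311t) = 0.023163 → t = ln(43.17277)/0.0311 = 3.76521/0.0311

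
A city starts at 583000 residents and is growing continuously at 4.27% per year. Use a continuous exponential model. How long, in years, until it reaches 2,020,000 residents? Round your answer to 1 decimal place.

t ≈ 29.1 years

2020000 = 583000 · e^(0.0427·t)
t = ln(2020000/583000) / 0.0427 = ln(3.46484) / 0.0427 = 1.24267 / 0.0427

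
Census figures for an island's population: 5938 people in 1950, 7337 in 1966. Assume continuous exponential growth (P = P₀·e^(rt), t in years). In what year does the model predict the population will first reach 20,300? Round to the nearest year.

r = ln(7337/5938) / 16 = 0.21156/16 ≈ 0.013222 per year
t = ln(20300/5938) / r = 1.22925/0.013222 ≈ 92.97 years after 1950

year 2043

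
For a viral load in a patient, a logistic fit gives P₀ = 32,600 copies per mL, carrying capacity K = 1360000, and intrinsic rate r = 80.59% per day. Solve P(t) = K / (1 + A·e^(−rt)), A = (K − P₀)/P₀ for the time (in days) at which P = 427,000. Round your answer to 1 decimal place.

t ≈ 3.6 days

A = (1360000 − 32600)/32600 = 40.71779
427000 = 1360000/(1 + 40.71779·e^(−0.8059t)) → 1 + 40.71779·e^(−0.8059t) = 3.18501
e^(−0.8059t) = 0.053662 → t = ln(18.63504)/0.8059 = 2.92504/0.8059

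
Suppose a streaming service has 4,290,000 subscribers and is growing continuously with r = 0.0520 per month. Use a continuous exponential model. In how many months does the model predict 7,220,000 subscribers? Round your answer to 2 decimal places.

t ≈ 10.01 months

7220000 = 4290000 · e^(0.052·t)
t = ln(7220000/4290000) / 0.052 = ln(1.68298) / 0.052 = 0.52057 / 0.052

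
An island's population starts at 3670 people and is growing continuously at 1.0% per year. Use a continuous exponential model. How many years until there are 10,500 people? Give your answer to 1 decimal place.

t ≈ 105.1 years

10500 = 3670 · e^(0.01·t)
t = ln(10500/3670) / 0.01 = ln(2.86104) / 0.01 = 1.05118 / 0.01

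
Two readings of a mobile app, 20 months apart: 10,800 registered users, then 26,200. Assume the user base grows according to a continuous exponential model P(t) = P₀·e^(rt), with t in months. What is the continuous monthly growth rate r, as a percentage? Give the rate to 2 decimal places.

26200 = 10800 · e^(r·20)
e^(20r) = 26200/10800 = 2.42593
r = ln(2.42593) / 20 = 0.88621 / 20

r ≈ 4.43% per month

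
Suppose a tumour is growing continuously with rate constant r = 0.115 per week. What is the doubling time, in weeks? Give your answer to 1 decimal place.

doubling time = ln(2) / |r| = 0.69315 / 0.115

doubling time ≈ 6.0 weeks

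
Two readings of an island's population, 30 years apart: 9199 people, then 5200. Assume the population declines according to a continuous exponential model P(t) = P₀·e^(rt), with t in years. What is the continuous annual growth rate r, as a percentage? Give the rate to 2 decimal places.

r ≈ -1.90% per year

5200 = 9199 · e^(r·30)
e^(30r) = 5200/9199 = 0.56528
r = ln(0.56528) / 30 = -0.57044 / 30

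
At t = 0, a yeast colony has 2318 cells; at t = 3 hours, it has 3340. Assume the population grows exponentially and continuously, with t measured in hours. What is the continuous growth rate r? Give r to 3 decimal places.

r ≈ 0.122 per hour

3340 = 2318 · e^(r·3)
e^(3r) = 3340/2318 = 1.4409
r = ln(1.4409) / 3 = 0.36527 / 3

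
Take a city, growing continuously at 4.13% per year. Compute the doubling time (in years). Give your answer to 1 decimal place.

doubling time ≈ 16.8 years

doubling time = ln(2) / |r| = 0.69315 / 0.0413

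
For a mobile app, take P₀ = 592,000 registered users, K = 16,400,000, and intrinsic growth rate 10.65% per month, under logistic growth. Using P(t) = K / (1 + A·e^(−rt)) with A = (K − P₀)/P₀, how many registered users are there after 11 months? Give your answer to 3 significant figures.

≈ 1,770,000 registered users

A = (16400000 − 592000)/592000 = 26.7027
P(11) = 16400000 / (1 + 26.7027·e^(−0.1065·11)) = 16400000 / (1 + 26.7027·0.309902)
= 16400000 / 9.27521 ≈ 1768153.27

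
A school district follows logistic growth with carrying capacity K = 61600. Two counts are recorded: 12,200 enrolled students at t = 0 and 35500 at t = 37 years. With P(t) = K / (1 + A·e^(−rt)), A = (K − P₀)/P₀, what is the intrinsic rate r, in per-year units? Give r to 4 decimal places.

r ≈ 0.0461 per year

A = (61600 − 12200)/12200 = 4.04918
35500 = 61600/(1 + 4.04918·e^(−r·37)) → e^(−37r) = (1.73521 − 1)/4.04918 = 0.18157
r = −ln(0.18157)/37 = 1.70611/37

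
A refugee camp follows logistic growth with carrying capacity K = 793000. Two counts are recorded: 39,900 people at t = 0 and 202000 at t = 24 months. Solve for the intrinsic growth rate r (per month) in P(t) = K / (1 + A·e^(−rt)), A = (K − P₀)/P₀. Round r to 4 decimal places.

r ≈ 0.0777 per month

A = (793000 − 39900)/39900 = 18.87469
202000 = 793000/(1 + 18.87469·e^(−r·24)) → e^(−24r) = (3.92574 − 1)/18.87469 = 0.155009
r = −ln(0.155009)/24 = 1.86427/24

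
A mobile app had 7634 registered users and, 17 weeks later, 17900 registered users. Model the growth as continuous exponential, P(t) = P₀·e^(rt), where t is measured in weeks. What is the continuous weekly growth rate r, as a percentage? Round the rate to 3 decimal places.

r ≈ 5.013% per week

17900 = 7634 · e^(r·17)
e^(17r) = 17900/7634 = 2.34477
r = ln(2.34477) / 17 = 0.85219 / 17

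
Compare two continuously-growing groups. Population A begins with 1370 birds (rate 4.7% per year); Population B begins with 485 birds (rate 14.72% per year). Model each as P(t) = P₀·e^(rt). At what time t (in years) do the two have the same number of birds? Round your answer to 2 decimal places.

1370·e^(0.047t) = 485·e^(0.1472t)
1370/485 = e^((0.1472 − 0.047)t) → ln(2.82474) = 0.1002·t
t = 1.03842 / 0.1002

t ≈ 10.36 years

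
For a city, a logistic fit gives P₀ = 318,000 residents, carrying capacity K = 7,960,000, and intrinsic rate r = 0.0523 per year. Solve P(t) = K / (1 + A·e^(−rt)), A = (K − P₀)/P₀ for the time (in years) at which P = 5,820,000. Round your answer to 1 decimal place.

A = (7960000 − 318000)/318000 = 24.03145
5820000 = 7960000/(1 + 24.03145·e^(−0.0523t)) → 1 + 24.03145·e^(−0.0523t) = 1.3677
e^(−0.0523t) = 0.015301 → t = ln(65.35655)/0.0523 = 4.17986/0.0523

t ≈ 79.9 years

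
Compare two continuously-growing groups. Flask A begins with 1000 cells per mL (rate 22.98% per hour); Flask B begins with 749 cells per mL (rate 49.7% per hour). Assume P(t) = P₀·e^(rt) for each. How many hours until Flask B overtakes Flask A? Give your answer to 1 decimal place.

t ≈ 1.1 hours

1000·e^(0.2298t) = 749·e^(0.497t)
1000/749 = e^((0.497 − 0.2298)t) → ln(1.33511) = 0.2672·t
t = 0.28902 / 0.2672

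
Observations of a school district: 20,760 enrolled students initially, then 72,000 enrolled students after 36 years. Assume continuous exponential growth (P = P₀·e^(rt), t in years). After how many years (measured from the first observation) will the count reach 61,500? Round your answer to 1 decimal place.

r = ln(72000/20760) / 36 ≈ 0.034546 per year
t = ln(61500/20760) / r = 1.08601 / 0.034546 ≈ 31.437

t ≈ 31.4 years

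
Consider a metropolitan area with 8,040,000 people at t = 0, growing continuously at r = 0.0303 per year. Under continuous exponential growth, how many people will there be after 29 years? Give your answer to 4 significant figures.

P(29) = 8040000 · e^(0.0303·29) = 8040000 · e^(0.8787)
= 8040000 · 2.40777 ≈ 19358451.29

≈ 19,360,000 people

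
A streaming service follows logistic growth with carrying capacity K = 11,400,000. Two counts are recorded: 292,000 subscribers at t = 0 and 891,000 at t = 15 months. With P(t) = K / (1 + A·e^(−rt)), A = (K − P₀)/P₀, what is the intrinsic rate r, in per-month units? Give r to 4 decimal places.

r ≈ 0.0781 per month

A = (11400000 − 292000)/292000 = 38.0411
891000 = 11400000/(1 + 38.0411·e^(−r·15)) → e^(−15r) = (12.79461 − 1)/38.0411 = 0.310049
r = −ln(0.310049)/15 = 1.17102/15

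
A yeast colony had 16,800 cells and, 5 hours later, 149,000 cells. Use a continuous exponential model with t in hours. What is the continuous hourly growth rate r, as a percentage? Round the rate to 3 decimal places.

r ≈ 43.651% per hour

149000 = 16800 · e^(r·5)
e^(5r) = 149000/16800 = 8.86905
r = ln(8.86905) / 5 = 2.18257 / 5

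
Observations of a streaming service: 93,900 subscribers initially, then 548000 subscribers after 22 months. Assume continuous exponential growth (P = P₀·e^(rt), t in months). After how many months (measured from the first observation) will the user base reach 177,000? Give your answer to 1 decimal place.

r = ln(548000/93900) / 22 ≈ 0.080184 per month
t = ln(177000/93900) / r = 0.63392 / 0.080184 ≈ 7.906

t ≈ 7.9 months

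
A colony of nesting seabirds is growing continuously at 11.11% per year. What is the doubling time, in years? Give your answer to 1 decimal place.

doubling time ≈ 6.2 years

doubling time = ln(2) / |r| = 0.69315 / 0.1111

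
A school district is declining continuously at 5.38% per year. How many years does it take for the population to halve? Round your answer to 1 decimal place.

half-life = ln(2) / |r| = 0.69315 / 0.0538

half-life ≈ 12.9 years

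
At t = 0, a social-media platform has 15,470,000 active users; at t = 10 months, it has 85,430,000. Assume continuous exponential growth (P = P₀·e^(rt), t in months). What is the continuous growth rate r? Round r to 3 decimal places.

r ≈ 0.171 per month

85430000 = 15470000 · e^(r·10)
e^(10r) = 85430000/15470000 = 5.5223
r = ln(5.5223) / 10 = 1.70879 / 10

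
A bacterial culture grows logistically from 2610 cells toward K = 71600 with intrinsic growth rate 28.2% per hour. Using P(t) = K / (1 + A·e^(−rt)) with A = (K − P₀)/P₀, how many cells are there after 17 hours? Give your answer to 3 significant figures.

≈ 58,700 cells

A = (71600 − 2610)/2610 = 26.43295
P(17) = 71600 / (1 + 26.43295·e^(−0.282·17)) = 71600 / (1 + 26.43295·0.008279)
= 71600 / 1.21885 ≈ 58744.11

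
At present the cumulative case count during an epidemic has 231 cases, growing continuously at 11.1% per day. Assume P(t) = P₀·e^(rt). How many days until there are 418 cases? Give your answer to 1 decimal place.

418 = 231 · e^(0.111·t)
t = ln(418/231) / 0.111 = ln(1.80952) / 0.111 = 0.59306 / 0.111

t ≈ 5.3 days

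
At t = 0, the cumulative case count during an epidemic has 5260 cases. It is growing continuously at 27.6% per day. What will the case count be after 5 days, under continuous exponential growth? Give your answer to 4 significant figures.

≈ 20,910 cases

P(5) = 5260 · e^(0.276·5) = 5260 · e^(1.38)
= 5260 · 3.9749 ≈ 20907.98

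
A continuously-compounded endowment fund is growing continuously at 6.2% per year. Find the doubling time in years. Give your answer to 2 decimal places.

doubling time ≈ 11.18 years

doubling time = ln(2) / |r| = 0.69315 / 0.062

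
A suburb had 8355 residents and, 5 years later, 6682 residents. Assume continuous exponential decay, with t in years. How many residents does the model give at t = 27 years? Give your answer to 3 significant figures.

r = ln(6682/8355) / 5 ≈ -0.044689 per year
P(27) = 8355 · e^(-0.044689·27) = 8355 · 0.29922 ≈ 2499.95

≈ 2,500 residents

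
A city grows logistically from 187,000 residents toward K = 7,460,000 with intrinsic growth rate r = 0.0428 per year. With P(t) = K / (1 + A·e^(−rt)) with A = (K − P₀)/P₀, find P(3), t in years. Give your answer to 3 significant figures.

A = (7460000 − 187000)/187000 = 38.89305
P(3) = 7460000 / (1 + 38.89305·e^(−0.0428·3)) = 7460000 / (1 + 38.89305·0.879502)
= 7460000 / 35.20649 ≈ 211892.72

≈ 212,000 residents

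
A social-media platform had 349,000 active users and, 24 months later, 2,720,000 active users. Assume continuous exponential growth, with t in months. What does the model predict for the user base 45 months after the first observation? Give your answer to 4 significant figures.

≈ 16,400,000 active users

r = ln(2720000/349000) / 24 ≈ 0.085555 per month
P(45) = 349000 · e^(0.085555·45) = 349000 · 46.99147 ≈ 16400022.6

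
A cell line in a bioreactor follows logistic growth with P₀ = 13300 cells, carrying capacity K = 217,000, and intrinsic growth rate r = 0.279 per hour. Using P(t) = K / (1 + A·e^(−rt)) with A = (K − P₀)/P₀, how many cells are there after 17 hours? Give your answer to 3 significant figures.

≈ 191,000 cells

A = (217000 − 13300)/13300 = 15.31579
P(17) = 217000 / (1 + 15.31579·e^(−0.279·17)) = 217000 / (1 + 15.31579·0.008712)
= 217000 / 1.13344 ≈ 191452.85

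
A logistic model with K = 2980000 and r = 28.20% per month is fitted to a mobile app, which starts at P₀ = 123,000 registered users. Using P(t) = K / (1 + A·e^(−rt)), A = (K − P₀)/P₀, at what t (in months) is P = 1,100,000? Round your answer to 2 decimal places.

t ≈ 9.25 months

A = (2980000 − 123000)/123000 = 23.22764
1100000 = 2980000/(1 + 23.22764·e^(−0.282t)) → 1 + 23.22764·e^(−0.282t) = 2.70909
e^(−0.282t) = 0.07358 → t = ln(13.59064)/0.282 = 2.60938/0.282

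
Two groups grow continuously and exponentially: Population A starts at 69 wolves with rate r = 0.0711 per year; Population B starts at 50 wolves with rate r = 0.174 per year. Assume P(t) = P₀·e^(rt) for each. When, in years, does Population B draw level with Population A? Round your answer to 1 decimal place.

69·e^(0.0711t) = 50·e^(0.174t)
69/50 = e^((0.174 − 0.0711)t) → ln(1.38) = 0.1029·t
t = 0.32208 / 0.1029

t ≈ 3.1 years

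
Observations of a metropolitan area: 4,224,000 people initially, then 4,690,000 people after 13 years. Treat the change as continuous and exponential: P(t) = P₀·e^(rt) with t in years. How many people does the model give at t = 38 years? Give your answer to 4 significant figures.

≈ 5,736,000 people

r = ln(4690000/4224000) / 13 ≈ 0.00805 per year
P(38) = 4224000 · e^(0.00805·38) = 4224000 · 1.35785 ≈ 5735544.28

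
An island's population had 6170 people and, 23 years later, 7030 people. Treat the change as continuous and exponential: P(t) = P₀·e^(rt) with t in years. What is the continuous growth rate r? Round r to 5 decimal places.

7030 = 6170 · e^(r·23)
e^(23r) = 7030/6170 = 1.13938
r = ln(1.13938) / 23 = 0.13049 / 23

r ≈ 0.00567 per year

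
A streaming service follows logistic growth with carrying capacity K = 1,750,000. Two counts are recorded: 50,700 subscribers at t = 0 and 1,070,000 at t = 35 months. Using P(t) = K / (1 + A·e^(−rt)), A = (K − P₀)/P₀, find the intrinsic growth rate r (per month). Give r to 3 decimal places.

A = (1750000 − 50700)/50700 = 33.51677
1070000 = 1750000/(1 + 33.51677·e^(−r·35)) → e^(−35r) = (1.63551 − 1)/33.51677 = 0.018961
r = −ln(0.018961)/35 = 3.96537/35

r ≈ 0.113 per month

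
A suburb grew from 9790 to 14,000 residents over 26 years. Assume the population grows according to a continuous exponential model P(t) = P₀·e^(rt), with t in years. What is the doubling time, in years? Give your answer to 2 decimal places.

doubling time ≈ 50.38 years

r = ln(14000/9790) / 26 = ln(1.43003) / 26 ≈ 0.013758 per year
doubling time = ln 2 / |r| = 0.69315 / 0.013758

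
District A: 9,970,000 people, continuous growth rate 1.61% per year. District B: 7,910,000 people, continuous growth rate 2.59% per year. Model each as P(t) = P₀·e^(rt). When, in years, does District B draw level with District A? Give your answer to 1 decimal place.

9970000·e^(0.0161t) = 7910000·e^(0.0259t)
9970000/7910000 = e^((0.0259 − 0.0161)t) → ln(1.26043) = 0.0098·t
t = 0.23145 / 0.0098

t ≈ 23.6 years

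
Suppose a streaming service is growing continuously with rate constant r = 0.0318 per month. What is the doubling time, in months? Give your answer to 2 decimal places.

doubling time ≈ 21.80 months

doubling time = ln(2) / |r| = 0.69315 / 0.0318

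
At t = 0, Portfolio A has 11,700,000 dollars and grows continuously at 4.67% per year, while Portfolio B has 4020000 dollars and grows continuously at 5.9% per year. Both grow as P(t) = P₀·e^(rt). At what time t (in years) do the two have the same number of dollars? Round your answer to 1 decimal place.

11700000·e^(0.0467t) = 4020000·e^(0.059t)
11700000/4020000 = e^((0.059 − 0.0467)t) → ln(2.91045) = 0.0123·t
t = 1.06831 / 0.0123

t ≈ 86.9 years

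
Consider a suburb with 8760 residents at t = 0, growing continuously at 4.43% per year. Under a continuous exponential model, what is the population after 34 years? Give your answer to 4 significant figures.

≈ 39,500 residents

P(34) = 8760 · e^(0.0443·34) = 8760 · e^(1.5062)
= 8760 · 4.50956 ≈ 39503.76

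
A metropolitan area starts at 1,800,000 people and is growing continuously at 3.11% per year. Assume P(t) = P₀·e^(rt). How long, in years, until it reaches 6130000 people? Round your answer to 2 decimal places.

t ≈ 39.40 years

6130000 = 1800000 · e^(0.0311·t)
t = ln(6130000/1800000) / 0.0311 = ln(3.40556) / 0.0311 = 1.22541 / 0.0311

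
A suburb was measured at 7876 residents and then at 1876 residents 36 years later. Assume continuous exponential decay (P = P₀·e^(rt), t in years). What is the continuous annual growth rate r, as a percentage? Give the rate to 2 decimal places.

r ≈ -3.99% per year

1876 = 7876 · e^(r·36)
e^(36r) = 1876/7876 = 0.23819
r = ln(0.23819) / 36 = -1.43468 / 36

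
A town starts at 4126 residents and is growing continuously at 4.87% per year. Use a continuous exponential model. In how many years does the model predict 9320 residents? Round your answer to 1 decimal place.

9320 = 4126 · e^(0.0487·t)
t = ln(9320/4126) / 0.0487 = ln(2.25885) / 0.0487 = 0.81485 / 0.0487

t ≈ 16.7 years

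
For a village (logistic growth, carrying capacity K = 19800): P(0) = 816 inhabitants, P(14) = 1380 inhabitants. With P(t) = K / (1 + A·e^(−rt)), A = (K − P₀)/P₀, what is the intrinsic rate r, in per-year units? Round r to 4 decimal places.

A = (19800 − 816)/816 = 23.26471
1380 = 19800/(1 + 23.26471·e^(−r·14)) → e^(−14r) = (14.34783 − 1)/23.26471 = 0.573737
r = −ln(0.573737)/14 = 0.55558/14

r ≈ 0.0397 per year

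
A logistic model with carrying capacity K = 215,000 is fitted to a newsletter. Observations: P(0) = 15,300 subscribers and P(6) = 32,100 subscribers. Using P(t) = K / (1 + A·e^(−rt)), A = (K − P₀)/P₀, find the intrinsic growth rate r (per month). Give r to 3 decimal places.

A = (215000 − 15300)/15300 = 13.05229
32100 = 215000/(1 + 13.05229·e^(−r·6)) → e^(−6r) = (6.69782 − 1)/13.05229 = 0.436538
r = −ln(0.436538)/6 = 0.82888/6

r ≈ 0.138 per month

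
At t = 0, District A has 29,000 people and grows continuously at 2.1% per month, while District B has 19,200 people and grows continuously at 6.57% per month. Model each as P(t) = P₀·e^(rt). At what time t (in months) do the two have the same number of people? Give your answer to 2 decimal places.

29000·e^(0.021t) = 19200·e^(0.0657t)
29000/19200 = e^((0.0657 − 0.021)t) → ln(1.51042) = 0.0447·t
t = 0.41239 / 0.0447

t ≈ 9.23 months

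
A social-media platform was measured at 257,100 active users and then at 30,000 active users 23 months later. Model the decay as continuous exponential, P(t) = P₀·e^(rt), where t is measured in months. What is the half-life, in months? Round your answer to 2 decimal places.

r = ln(30000/257100) / 23 = ln(0.11669) / 23 ≈ -0.093403 per month
half-life = ln 2 / |r| = 0.69315 / 0.093403

half-life ≈ 7.42 months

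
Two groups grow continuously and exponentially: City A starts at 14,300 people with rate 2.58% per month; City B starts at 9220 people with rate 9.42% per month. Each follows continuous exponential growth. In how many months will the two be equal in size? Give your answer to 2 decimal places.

14300·e^(0.0258t) = 9220·e^(0.0942t)
14300/9220 = e^((0.0942 − 0.0258)t) → ln(1.55098) = 0.0684·t
t = 0.43888 / 0.0684

t ≈ 6.42 months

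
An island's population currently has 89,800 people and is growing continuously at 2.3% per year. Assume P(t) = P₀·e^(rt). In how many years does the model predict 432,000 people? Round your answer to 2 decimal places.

432000 = 89800 · e^(0.023·t)
t = ln(432000/89800) / 0.023 = ln(4.81069) / 0.023 = 1.57084 / 0.023

t ≈ 68.30 years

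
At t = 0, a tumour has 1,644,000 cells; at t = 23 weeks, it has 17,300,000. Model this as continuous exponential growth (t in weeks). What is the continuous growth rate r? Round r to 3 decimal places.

17300000 = 1644000 · e^(r·23)
e^(23r) = 17300000/1644000 = 10.52311
r = ln(10.52311) / 23 = 2.35357 / 23

r ≈ 0.102 per week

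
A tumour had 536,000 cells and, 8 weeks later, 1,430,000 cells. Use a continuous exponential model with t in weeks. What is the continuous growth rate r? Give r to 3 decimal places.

1430000 = 536000 · e^(r·8)
e^(8r) = 1430000/536000 = 2.66791
r = ln(2.66791) / 8 = 0.9813 / 8

r ≈ 0.123 per week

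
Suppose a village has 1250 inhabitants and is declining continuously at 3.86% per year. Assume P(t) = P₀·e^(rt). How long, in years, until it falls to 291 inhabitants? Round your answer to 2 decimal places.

291 = 1250 · e^(-0.0386·t)
t = ln(291/1250) / -0.0386 = ln(0.2328) / -0.0386 = -1.45758 / -0.0386

t ≈ 37.76 years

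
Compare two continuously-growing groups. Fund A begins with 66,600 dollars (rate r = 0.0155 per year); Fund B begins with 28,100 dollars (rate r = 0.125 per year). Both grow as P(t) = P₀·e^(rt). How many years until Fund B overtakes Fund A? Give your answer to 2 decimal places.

t ≈ 7.88 years

66600·e^(0.0155t) = 28100·e^(0.125t)
66600/28100 = e^((0.125 − 0.0155)t) → ln(2.37011) = 0.1095·t
t = 0.86294 / 0.1095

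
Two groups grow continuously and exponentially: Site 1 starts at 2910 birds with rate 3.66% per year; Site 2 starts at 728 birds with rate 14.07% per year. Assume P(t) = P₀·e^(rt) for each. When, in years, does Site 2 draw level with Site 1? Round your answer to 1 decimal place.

t ≈ 13.3 years

2910·e^(0.0366t) = 728·e^(0.1407t)
2910/728 = e^((0.1407 − 0.0366)t) → ln(3.99725) = 0.1041·t
t = 1.38561 / 0.1041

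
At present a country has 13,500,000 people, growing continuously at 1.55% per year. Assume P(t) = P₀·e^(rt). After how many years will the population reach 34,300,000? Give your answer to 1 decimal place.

34300000 = 13500000 · e^(0.0155·t)
t = ln(34300000/13500000) / 0.0155 = ln(2.54074) / 0.0155 = 0.93246 / 0.0155

t ≈ 60.2 years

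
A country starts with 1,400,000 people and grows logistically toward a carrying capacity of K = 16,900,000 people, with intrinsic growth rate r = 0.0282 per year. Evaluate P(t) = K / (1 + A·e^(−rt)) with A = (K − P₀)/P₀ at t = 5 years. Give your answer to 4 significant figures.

A = (16900000 − 1400000)/1400000 = 11.07143
P(5) = 16900000 / (1 + 11.07143·e^(−0.0282·5)) = 16900000 / (1 + 11.07143·0.868489)
= 16900000 / 10.61542 ≈ 1592024.07

≈ 1,592,000 people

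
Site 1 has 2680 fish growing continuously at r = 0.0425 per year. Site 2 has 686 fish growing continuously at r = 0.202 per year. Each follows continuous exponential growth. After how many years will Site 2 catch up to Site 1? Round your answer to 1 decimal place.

2680·e^(0.0425t) = 686·e^(0.202t)
2680/686 = e^((0.202 − 0.0425)t) → ln(3.90671) = 0.1595·t
t = 1.36269 / 0.1595

t ≈ 8.5 years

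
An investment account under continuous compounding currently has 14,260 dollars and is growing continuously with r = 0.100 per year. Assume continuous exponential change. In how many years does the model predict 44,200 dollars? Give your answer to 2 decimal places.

t ≈ 11.31 years

44200 = 14260 · e^(0.1·t)
t = ln(44200/14260) / 0.1 = ln(3.09958) / 0.1 = 1.13127 / 0.1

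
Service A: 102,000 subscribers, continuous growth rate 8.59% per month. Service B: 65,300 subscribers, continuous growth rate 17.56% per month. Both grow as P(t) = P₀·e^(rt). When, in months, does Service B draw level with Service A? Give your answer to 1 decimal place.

t ≈ 5.0 months

102000·e^(0.0859t) = 65300·e^(0.1756t)
102000/65300 = e^((0.1756 − 0.0859)t) → ln(1.56202) = 0.0897·t
t = 0.44598 / 0.0897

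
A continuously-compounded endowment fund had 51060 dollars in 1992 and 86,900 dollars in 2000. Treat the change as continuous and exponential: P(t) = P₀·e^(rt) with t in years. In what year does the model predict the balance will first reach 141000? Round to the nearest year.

r = ln(86900/51060) / 8 = 0.53176/8 ≈ 0.06647 per year
t = ln(141000/51060) / r = 1.01576/0.06647 ≈ 15.28 years after 1992

year 2007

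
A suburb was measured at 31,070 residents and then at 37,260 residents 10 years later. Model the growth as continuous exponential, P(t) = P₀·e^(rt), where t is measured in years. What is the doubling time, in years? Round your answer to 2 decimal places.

doubling time ≈ 38.15 years

r = ln(37260/31070) / 10 = ln(1.19923) / 10 ≈ 0.018168 per year
doubling time = ln 2 / |r| = 0.69315 / 0.018168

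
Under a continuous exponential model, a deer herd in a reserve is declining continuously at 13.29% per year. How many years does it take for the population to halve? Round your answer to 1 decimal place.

half-life ≈ 5.2 years

half-life = ln(2) / |r| = 0.69315 / 0.1329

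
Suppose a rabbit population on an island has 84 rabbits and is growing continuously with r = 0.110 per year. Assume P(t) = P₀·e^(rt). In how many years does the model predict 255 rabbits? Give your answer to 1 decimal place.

255 = 84 · e^(0.11·t)
t = ln(255/84) / 0.11 = ln(3.03571) / 0.11 = 1.11045 / 0.11

t ≈ 10.1 years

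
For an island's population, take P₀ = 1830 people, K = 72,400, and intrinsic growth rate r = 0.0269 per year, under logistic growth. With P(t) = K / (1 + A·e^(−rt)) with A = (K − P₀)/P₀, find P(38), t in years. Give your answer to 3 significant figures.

A = (72400 − 1830)/1830 = 38.56284
P(38) = 72400 / (1 + 38.56284·e^(−0.0269·38)) = 72400 / (1 + 38.56284·0.359803)
= 72400 / 14.87501 ≈ 4867.22

≈ 4,870 people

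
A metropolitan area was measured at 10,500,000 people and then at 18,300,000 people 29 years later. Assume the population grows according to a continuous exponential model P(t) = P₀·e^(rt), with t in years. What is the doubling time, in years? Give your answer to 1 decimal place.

r = ln(18300000/10500000) / 29 = ln(1.74286) / 29 ≈ 0.019156 per year
doubling time = ln 2 / |r| = 0.69315 / 0.019156

doubling time ≈ 36.2 years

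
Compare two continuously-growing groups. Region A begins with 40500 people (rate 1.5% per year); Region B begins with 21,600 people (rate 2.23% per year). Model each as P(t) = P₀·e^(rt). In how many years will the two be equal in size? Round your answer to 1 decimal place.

t ≈ 86.1 years

40500·e^(0.015t) = 21600·e^(0.0223t)
40500/21600 = e^((0.0223 − 0.015)t) → ln(1.875) = 0.0073·t
t = 0.62861 / 0.0073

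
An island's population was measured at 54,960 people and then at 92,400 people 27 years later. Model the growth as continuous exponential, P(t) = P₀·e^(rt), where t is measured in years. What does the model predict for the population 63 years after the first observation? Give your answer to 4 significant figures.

≈ 184,700 people

r = ln(92400/54960) / 27 ≈ 0.019242 per year
P(63) = 54960 · e^(0.019242·63) = 54960 · 3.36093 ≈ 184716.48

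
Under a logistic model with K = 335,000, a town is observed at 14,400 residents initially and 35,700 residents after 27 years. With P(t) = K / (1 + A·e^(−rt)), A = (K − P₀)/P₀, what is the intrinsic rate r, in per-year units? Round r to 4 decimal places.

A = (335000 − 14400)/14400 = 22.26389
35700 = 335000/(1 + 22.26389·e^(−r·27)) → e^(−27r) = (9.38375 − 1)/22.26389 = 0.376563
r = −ln(0.376563)/27 = 0.97667/27

r ≈ 0.0362 per year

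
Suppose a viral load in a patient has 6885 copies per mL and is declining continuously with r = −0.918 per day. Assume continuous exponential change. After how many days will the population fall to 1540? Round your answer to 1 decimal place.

1540 = 6885 · e^(-0.918·t)
t = ln(1540/6885) / -0.918 = ln(0.22367) / -0.918 = -1.49756 / -0.918

t ≈ 1.6 days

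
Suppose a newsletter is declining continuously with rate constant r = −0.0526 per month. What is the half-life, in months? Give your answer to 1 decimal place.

half-life = ln(2) / |r| = 0.69315 / 0.0526

half-life ≈ 13.2 months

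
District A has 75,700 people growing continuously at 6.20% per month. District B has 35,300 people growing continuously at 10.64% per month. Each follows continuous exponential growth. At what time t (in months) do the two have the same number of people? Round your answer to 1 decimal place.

t ≈ 17.2 months

75700·e^(0.062t) = 35300·e^(0.1064t)
75700/35300 = e^((0.1064 − 0.062)t) → ln(2.14448) = 0.0444·t
t = 0.7629 / 0.0444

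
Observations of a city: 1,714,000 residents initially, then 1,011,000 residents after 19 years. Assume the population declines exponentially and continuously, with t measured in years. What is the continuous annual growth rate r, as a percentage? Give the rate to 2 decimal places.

1011000 = 1714000 · e^(r·19)
e^(19r) = 1011000/1714000 = 0.58985
r = ln(0.58985) / 19 = -0.52789 / 19

r ≈ -2.78% per year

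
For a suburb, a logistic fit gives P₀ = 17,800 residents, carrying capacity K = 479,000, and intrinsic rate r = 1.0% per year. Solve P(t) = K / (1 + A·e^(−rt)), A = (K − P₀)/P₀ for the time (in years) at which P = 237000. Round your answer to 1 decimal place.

A = (479000 − 17800)/17800 = 25.91011
237000 = 479000/(1 + 25.91011·e^(−0.01t)) → 1 + 25.91011·e^(−0.01t) = 2.0211
e^(−0.01t) = 0.039409 → t = ln(25.37478)/0.01 = 3.23376/0.01

t ≈ 323.4 years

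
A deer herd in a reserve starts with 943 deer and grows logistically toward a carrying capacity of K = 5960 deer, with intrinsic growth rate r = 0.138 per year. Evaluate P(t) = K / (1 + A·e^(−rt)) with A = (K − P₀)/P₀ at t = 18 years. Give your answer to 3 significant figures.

A = (5960 − 943)/943 = 5.32025
P(18) = 5960 / (1 + 5.32025·e^(−0.138·18)) = 5960 / (1 + 5.32025·0.083409)
= 5960 / 1.44376 ≈ 4128.12

≈ 4,130 deer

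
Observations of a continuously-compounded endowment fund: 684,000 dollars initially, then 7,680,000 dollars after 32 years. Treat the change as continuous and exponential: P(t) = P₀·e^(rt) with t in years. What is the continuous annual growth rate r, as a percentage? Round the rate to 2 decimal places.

7680000 = 684000 · e^(r·32)
e^(32r) = 7680000/684000 = 11.22807
r = ln(11.22807) / 32 = 2.41842 / 32

r ≈ 7.56% per year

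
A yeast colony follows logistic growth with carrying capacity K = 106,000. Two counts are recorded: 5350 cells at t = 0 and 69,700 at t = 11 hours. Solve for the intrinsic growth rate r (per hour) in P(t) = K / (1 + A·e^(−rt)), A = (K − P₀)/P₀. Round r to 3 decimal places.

A = (106000 − 5350)/5350 = 18.81308
69700 = 106000/(1 + 18.81308·e^(−r·11)) → e^(−11r) = (1.5208 − 1)/18.81308 = 0.027683
r = −ln(0.027683)/11 = 3.58694/11

r ≈ 0.326 per hour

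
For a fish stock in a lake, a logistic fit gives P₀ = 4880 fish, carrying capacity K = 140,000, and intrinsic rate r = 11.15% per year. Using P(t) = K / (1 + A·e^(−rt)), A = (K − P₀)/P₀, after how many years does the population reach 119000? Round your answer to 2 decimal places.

t ≈ 45.34 years

A = (140000 − 4880)/4880 = 27.68852
119000 = 140000/(1 + 27.68852·e^(−0.1115t)) → 1 + 27.68852·e^(−0.1115t) = 1.17647
e^(−0.1115t) = 0.006373 → t = ln(156.90164)/0.1115 = 5.05562/0.1115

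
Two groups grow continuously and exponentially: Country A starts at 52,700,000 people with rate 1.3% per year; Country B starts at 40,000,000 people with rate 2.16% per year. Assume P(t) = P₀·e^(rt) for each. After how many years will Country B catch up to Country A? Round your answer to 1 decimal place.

52700000·e^(0.013t) = 40000000·e^(0.0216t)
52700000/40000000 = e^((0.0216 − 0.013)t) → ln(1.3175) = 0.0086·t
t = 0.27574 / 0.0086

t ≈ 32.1 years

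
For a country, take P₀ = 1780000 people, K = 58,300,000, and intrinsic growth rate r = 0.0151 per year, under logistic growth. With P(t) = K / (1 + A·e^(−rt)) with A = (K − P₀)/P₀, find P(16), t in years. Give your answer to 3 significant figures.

≈ 2,250,000 people

A = (58300000 − 1780000)/1780000 = 31.75281
P(16) = 58300000 / (1 + 31.75281·e^(−0.0151·16)) = 58300000 / (1 + 31.75281·0.78537)
= 58300000 / 25.93771 ≈ 2247692.48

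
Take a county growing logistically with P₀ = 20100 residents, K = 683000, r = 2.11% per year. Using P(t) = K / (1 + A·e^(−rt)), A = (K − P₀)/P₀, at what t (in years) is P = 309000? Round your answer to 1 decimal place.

A = (683000 − 20100)/20100 = 32.9801
309000 = 683000/(1 + 32.9801·e^(−0.0211t)) → 1 + 32.9801·e^(−0.0211t) = 2.21036
e^(−0.0211t) = 0.0367 → t = ln(27.24826)/0.0211 = 3.30499/0.0211

t ≈ 156.6 years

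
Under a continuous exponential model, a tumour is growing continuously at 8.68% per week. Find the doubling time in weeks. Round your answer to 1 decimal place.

doubling time = ln(2) / |r| = 0.69315 / 0.0868

doubling time ≈ 8.0 weeks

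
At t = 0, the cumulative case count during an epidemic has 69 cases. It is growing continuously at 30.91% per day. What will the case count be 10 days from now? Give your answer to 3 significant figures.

P(10) = 69 · e^(0.3091·10) = 69 · e^(3.091)
= 69 · 21.99907 ≈ 1517.94

≈ 1,520 cases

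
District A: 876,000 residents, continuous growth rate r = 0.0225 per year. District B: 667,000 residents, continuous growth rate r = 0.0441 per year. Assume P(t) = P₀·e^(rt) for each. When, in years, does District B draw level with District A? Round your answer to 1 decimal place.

876000·e^(0.0225t) = 667000·e^(0.0441t)
876000/667000 = e^((0.0441 − 0.0225)t) → ln(1.31334) = 0.0216·t
t = 0.27258 / 0.0216

t ≈ 12.6 years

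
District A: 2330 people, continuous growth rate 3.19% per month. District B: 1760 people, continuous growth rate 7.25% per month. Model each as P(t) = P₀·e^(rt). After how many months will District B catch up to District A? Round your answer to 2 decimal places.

2330·e^(0.0319t) = 1760·e^(0.0725t)
2330/1760 = e^((0.0725 − 0.0319)t) → ln(1.32386) = 0.0406·t
t = 0.28055 / 0.0406

t ≈ 6.91 months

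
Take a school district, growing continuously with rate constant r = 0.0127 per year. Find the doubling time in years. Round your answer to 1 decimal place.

doubling time = ln(2) / |r| = 0.69315 / 0.0127

doubling time ≈ 54.6 years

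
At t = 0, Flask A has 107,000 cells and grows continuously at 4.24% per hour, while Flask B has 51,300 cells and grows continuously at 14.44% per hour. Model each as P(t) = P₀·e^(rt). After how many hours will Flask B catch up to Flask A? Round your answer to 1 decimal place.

t ≈ 7.2 hours

107000·e^(0.0424t) = 51300·e^(0.1444t)
107000/51300 = e^((0.1444 − 0.0424)t) → ln(2.08577) = 0.102·t
t = 0.73514 / 0.102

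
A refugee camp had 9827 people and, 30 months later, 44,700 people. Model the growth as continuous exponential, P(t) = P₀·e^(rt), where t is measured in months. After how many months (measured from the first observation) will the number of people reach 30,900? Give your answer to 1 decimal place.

r = ln(44700/9827) / 30 ≈ 0.050495 per month
t = ln(30900/9827) / r = 1.14562 / 0.050495 ≈ 22.688

t ≈ 22.7 months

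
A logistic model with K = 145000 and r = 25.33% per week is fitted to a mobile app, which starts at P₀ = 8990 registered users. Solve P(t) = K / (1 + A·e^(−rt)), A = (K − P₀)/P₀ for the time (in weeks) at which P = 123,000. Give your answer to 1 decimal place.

t ≈ 17.5 weeks

A = (145000 − 8990)/8990 = 15.12903
123000 = 145000/(1 + 15.12903·e^(−0.2533t)) → 1 + 15.12903·e^(−0.2533t) = 1.17886
e^(−0.2533t) = 0.011822 → t = ln(84.58504)/0.2533 = 4.43776/0.2533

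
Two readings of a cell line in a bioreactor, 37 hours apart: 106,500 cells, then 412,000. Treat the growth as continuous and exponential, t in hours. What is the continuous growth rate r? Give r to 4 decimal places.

412000 = 106500 · e^(r·37)
e^(37r) = 412000/106500 = 3.86854
r = ln(3.86854) / 37 = 1.35288 / 37

r ≈ 0.0366 per hour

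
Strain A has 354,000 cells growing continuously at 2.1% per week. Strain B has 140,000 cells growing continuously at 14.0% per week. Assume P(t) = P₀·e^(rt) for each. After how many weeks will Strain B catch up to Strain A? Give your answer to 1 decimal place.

354000·e^(0.021t) = 140000·e^(0.14t)
354000/140000 = e^((0.14 − 0.021)t) → ln(2.52857) = 0.119·t
t = 0.92765 / 0.119

t ≈ 7.8 weeks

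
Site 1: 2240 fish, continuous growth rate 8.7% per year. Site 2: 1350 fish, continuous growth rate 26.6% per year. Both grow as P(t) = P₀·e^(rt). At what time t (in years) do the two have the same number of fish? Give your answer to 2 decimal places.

t ≈ 2.83 years

2240·e^(0.087t) = 1350·e^(0.266t)
2240/1350 = e^((0.266 − 0.087)t) → ln(1.65926) = 0.179·t
t = 0.50637 / 0.179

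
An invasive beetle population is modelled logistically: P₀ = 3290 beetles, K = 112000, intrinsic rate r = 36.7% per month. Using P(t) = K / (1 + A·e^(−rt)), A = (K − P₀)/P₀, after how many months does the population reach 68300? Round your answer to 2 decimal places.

t ≈ 10.75 months

A = (112000 − 3290)/3290 = 33.04255
68300 = 112000/(1 + 33.04255·e^(−0.367t)) → 1 + 33.04255·e^(−0.367t) = 1.63982
e^(−0.367t) = 0.019364 → t = ln(51.64317)/0.367 = 3.94436/0.367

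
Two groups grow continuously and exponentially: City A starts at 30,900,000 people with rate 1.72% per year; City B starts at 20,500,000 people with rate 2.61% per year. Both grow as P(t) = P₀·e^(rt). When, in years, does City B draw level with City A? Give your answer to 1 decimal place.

t ≈ 46.1 years

30900000·e^(0.0172t) = 20500000·e^(0.0261t)
30900000/20500000 = e^((0.0261 − 0.0172)t) → ln(1.50732) = 0.0089·t
t = 0.41033 / 0.0089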